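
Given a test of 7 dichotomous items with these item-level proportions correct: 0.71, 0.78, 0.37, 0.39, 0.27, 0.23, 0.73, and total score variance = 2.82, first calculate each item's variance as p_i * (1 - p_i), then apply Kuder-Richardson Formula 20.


For each item, compute p_i * q_i:
  Item 1: 0.71 * 0.29 = 0.2059
  Item 2: 0.78 * 0.22 = 0.1716
  Item 3: 0.37 * 0.63 = 0.2331
  Item 4: 0.39 * 0.61 = 0.2379
  Item 5: 0.27 * 0.73 = 0.1971
  Item 6: 0.23 * 0.77 = 0.1771
  Item 7: 0.73 * 0.27 = 0.1971
Sum(p_i * q_i) = 0.2059 + 0.1716 + 0.2331 + 0.2379 + 0.1971 + 0.1771 + 0.1971 = 1.4198
KR-20 = (k/(k-1)) * (1 - Sum(p_i*q_i) / Var_total)
= (7/6) * (1 - 1.4198/2.82)
= 1.1667 * 0.4965
KR-20 = 0.5793

0.5793


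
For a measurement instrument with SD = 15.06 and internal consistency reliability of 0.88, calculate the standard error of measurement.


SEM = SD * sqrt(1 - rxx)
SEM = 15.06 * sqrt(1 - 0.88)
SEM = 15.06 * sqrt(0.12) = 15.06 * 0.34641
SEM = 5.2169

5.2169


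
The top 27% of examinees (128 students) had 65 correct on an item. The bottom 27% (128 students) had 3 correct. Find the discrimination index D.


p_upper = 65/128 = 0.5078
p_lower = 3/128 = 0.0234
D = 0.5078 - 0.0234 = 0.4844

0.4844


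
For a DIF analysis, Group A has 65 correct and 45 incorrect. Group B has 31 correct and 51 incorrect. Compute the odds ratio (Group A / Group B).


Odds_A = 65/45 = 1.4444
Odds_B = 31/51 = 0.6078
OR = Odds_A / Odds_B = 1.4444 / 0.6078
Exactly, OR = (65 * 51) / (45 * 31) = 3315 / 1395
OR = 2.3763

2.3763


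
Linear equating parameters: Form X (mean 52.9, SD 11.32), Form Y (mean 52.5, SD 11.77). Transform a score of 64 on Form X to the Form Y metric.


slope = SD_Y / SD_X = 11.77 / 11.32 ~ 1.0398
intercept = mean_Y - slope * mean_X = 52.5 - (11.77 / 11.32) * 52.9 ~ -2.5029
Y = slope * X + intercept. To avoid rounding drift from the rounded slope/intercept, evaluate the equivalent form Y = mean_Y + SD_Y * (X - mean_X) / SD_X at full precision:
Y = 52.5 + 11.77 * (64 - 52.9) / 11.32
Y = 52.5 + 11.77 * 11.1 / 11.32
Y = 52.5 + 130.647 / 11.32
Y = 52.5 + 11.5413
Y = 64.0413

64.0413


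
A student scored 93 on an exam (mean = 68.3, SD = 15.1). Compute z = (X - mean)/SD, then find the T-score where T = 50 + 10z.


z = (X - mean) / SD = (93 - 68.3) / 15.1
z = 24.7 / 15.1
z = 1.6358
T-score = T = 50 + 10z
Carry z at full precision (z = 24.7 / 15.1) into the conversion:
T-score = 50 + 10 * (24.7 / 15.1) = 50 + 247 / 15.1
T-score = 50 + 16.3576
T-score = 66.3576

66.3576


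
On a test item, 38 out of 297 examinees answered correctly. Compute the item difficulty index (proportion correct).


Item difficulty p = number correct / total examinees
p = 38 / 297
p = 0.1279

0.1279


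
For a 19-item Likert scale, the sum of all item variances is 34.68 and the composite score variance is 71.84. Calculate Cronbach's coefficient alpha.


alpha = (k/(k-1)) * (1 - sum(si^2)/s_total^2)
= (19/18) * (1 - 34.68/71.84)
alpha = 0.546

0.546


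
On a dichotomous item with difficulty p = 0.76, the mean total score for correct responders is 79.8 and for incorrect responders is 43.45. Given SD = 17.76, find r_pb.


q = 1 - p = 0.24
rpb = ((M1 - M0) / SD) * sqrt(p * q)
rpb = ((79.8 - 43.45) / 17.76) * sqrt(0.76 * 0.24)
rpb = 0.8741

0.8741


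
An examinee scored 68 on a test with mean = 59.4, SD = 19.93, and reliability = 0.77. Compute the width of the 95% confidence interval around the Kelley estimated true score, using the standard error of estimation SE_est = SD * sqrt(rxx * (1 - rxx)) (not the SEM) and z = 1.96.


True score estimate = 0.77*68 + 0.23*59.4 = 66.022
SE_est = SD * sqrt(rxx * (1 - rxx)) = 19.93 * sqrt(0.77 * 0.23) = 19.93 * sqrt(0.1771) = 8.387192
CI = T_est +/- z * SE_est, so width = 2 * z * SE_est = 2 * 1.96 * 8.387192
Width = 32.8778

32.8778


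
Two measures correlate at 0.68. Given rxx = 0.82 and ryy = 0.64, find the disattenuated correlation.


r_corrected = rxy / sqrt(rxx * ryy)
= 0.68 / sqrt(0.82 * 0.64)
= 0.68 / sqrt(0.5248)
= 0.68 / 0.724431
r_corrected = 0.9387

0.9387


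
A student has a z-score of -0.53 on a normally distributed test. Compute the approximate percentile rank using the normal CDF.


CDF(z) = 0.5 * (1 + erf(z/sqrt(2)))
erf(-0.3748) = -0.4039
CDF = 0.2981
Percentile rank = 0.2981 * 100 = 29.81

29.81


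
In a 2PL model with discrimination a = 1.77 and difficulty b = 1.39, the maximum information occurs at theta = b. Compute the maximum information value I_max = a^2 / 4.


For 2PL, max info at theta = b = 1.39
I_max = a^2 / 4 = 1.77^2 / 4
= 3.1329 / 4
I_max = 0.7832

0.7832


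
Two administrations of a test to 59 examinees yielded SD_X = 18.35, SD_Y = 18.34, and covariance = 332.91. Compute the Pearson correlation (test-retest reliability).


r = cov(X,Y) / (SD_X * SD_Y)
r = 332.91 / (18.35 * 18.34)
r = 332.91 / 336.539
r = 0.9892

0.9892


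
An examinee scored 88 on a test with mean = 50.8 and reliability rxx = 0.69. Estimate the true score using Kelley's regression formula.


T_est = rxx * X + (1 - rxx) * mean
T_est = 0.69 * 88 + 0.31 * 50.8
T_est = 60.72 + 15.748
T_est = 76.468

76.468


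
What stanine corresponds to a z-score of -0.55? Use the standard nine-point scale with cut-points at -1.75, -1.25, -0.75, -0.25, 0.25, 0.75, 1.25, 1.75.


Stanine boundaries: [-1.75, -1.25, -0.75, -0.25, 0.25, 0.75, 1.25, 1.75]
z = -0.55
Check each boundary:
  z >= -1.75 -> could be stanine 2
  z >= -1.25 -> could be stanine 3
  z >= -0.75 -> could be stanine 4
  z < -0.25
  z < 0.25
  z < 0.75
  z < 1.25
  z < 1.75
Highest qualifying boundary gives stanine = 4

4


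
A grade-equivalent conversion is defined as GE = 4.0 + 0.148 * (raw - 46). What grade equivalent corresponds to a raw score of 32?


raw - median = 32 - 46 = -14
slope * diff = 0.148 * -14 = -2.072
GE = 4.0 + -2.072
GE = 1.928

1.928


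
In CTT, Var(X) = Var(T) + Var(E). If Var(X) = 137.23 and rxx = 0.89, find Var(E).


var_true = rxx * var_obs = 0.89 * 137.23 = 122.1347
var_error = var_obs - var_true
var_error = 137.23 - 122.1347
var_error = 15.0953

15.0953


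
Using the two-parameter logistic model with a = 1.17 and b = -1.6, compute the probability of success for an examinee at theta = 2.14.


a*(theta - b) = 1.17 * (2.14 - -1.6) = 4.3758
exp(-4.3758) = 0.0126
P = 1 / (1 + 0.0126)
P = 0.9876

0.9876


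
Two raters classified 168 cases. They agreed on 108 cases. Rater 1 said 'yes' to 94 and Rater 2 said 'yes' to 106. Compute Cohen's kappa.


P_o = 108/168 = 0.642857
P_e = (94*106 + 74*62) / 28224 = 0.51559
kappa = (P_o - P_e) / (1 - P_e)
kappa = (0.642857 - 0.51559) / (1 - 0.51559)
kappa = 0.2627

0.2627


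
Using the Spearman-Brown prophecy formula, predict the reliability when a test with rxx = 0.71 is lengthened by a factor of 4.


r_new = (n * rxx) / (1 + (n-1) * rxx)
r_new = (4 * 0.71) / (1 + 3 * 0.71)
r_new = 2.84 / 3.13
r_new = 0.9073

0.9073


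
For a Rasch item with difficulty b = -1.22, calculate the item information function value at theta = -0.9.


P = 1/(1+exp(-(-0.9--1.22))) = 0.5793
I = P*(1-P) = 0.5793 * 0.4207
I = 0.2437

0.2437


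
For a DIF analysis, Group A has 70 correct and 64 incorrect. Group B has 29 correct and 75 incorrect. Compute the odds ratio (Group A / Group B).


Odds_A = 70/64 = 1.0938
Odds_B = 29/75 = 0.3867
OR = Odds_A / Odds_B = 1.0938 / 0.3867
Exactly, OR = (70 * 75) / (64 * 29) = 5250 / 1856
OR = 2.8287

2.8287


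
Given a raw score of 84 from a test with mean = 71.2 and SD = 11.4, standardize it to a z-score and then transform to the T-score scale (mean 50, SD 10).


z = (X - mean) / SD = (84 - 71.2) / 11.4
z = 12.8 / 11.4
z = 1.1228
T-score = T = 50 + 10z
Carry z at full precision (z = 12.8 / 11.4) into the conversion:
T-score = 50 + 10 * (12.8 / 11.4) = 50 + 128 / 11.4
T-score = 50 + 11.2281
T-score = 61.2281

61.2281


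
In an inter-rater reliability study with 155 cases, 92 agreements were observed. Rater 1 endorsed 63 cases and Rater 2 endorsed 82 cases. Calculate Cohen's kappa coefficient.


P_o = 92/155 = 0.593548
P_e = (63*82 + 92*73) / 24025 = 0.494568
kappa = (P_o - P_e) / (1 - P_e)
kappa = (0.593548 - 0.494568) / (1 - 0.494568)
kappa = 0.1958

0.1958


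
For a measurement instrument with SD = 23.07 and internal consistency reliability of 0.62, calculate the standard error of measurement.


SEM = SD * sqrt(1 - rxx)
SEM = 23.07 * sqrt(1 - 0.62)
SEM = 23.07 * sqrt(0.38) = 23.07 * 0.616441
SEM = 14.2213

14.2213


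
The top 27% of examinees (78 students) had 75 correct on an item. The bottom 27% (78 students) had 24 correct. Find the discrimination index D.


p_upper = 75/78 = 0.9615
p_lower = 24/78 = 0.3077
D = 0.9615 - 0.3077 = 0.6538

0.6538


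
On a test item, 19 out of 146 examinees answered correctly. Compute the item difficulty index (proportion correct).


Item difficulty p = number correct / total examinees
p = 19 / 146
p = 0.1301

0.1301


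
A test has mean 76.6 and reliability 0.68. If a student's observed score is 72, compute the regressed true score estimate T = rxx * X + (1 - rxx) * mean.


T_est = rxx * X + (1 - rxx) * mean
T_est = 0.68 * 72 + 0.32 * 76.6
T_est = 48.96 + 24.512
T_est = 73.472

73.472


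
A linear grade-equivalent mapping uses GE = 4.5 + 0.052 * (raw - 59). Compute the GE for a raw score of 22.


raw - median = 22 - 59 = -37
slope * diff = 0.052 * -37 = -1.924
GE = 4.5 + -1.924
GE = 2.576

2.576


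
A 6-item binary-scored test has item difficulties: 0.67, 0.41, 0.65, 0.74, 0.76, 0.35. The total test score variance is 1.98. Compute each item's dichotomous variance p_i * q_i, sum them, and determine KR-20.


For each item, compute p_i * q_i:
  Item 1: 0.67 * 0.33 = 0.2211
  Item 2: 0.41 * 0.59 = 0.2419
  Item 3: 0.65 * 0.35 = 0.2275
  Item 4: 0.74 * 0.26 = 0.1924
  Item 5: 0.76 * 0.24 = 0.1824
  Item 6: 0.35 * 0.65 = 0.2275
Sum(p_i * q_i) = 0.2211 + 0.2419 + 0.2275 + 0.1924 + 0.1824 + 0.2275 = 1.2928
KR-20 = (k/(k-1)) * (1 - Sum(p_i*q_i) / Var_total)
= (6/5) * (1 - 1.2928/1.98)
= 1.2 * 0.3471
KR-20 = 0.4165

0.4165


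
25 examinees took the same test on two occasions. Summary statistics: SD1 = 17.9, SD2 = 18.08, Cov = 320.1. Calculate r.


r = cov(X,Y) / (SD_X * SD_Y)
r = 320.1 / (17.9 * 18.08)
r = 320.1 / 323.632
r = 0.9891

0.9891


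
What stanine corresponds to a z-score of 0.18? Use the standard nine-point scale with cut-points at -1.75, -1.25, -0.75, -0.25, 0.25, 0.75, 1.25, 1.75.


Stanine boundaries: [-1.75, -1.25, -0.75, -0.25, 0.25, 0.75, 1.25, 1.75]
z = 0.18
Check each boundary:
  z >= -1.75 -> could be stanine 2
  z >= -1.25 -> could be stanine 3
  z >= -0.75 -> could be stanine 4
  z >= -0.25 -> could be stanine 5
  z < 0.25
  z < 0.75
  z < 1.25
  z < 1.75
Highest qualifying boundary gives stanine = 5

5


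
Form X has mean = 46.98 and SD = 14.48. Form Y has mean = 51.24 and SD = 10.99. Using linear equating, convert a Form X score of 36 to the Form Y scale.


slope = SD_Y / SD_X = 10.99 / 14.48 ~ 0.759
intercept = mean_Y - slope * mean_X = 51.24 - (10.99 / 14.48) * 46.98 ~ 15.5832
Y = slope * X + intercept. To avoid rounding drift from the rounded slope/intercept, evaluate the equivalent form Y = mean_Y + SD_Y * (X - mean_X) / SD_X at full precision:
Y = 51.24 + 10.99 * (36 - 46.98) / 14.48
Y = 51.24 - 10.99 * 10.98 / 14.48
Y = 51.24 - 120.6702 / 14.48
Y = 51.24 - 8.3336
Y = 42.9064

42.9064


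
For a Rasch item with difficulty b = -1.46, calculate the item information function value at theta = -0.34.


P = 1/(1+exp(-(-0.34--1.46))) = 0.754
I = P*(1-P) = 0.754 * 0.246
I = 0.1855

0.1855


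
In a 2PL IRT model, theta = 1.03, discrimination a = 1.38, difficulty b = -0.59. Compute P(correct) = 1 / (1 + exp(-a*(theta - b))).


a*(theta - b) = 1.38 * (1.03 - -0.59) = 2.2356
exp(-2.2356) = 0.1069
P = 1 / (1 + 0.1069)
P = 0.9034

0.9034


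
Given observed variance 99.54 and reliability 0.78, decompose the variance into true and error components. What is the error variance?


var_true = rxx * var_obs = 0.78 * 99.54 = 77.6412
var_error = var_obs - var_true
var_error = 99.54 - 77.6412
var_error = 21.8988

21.8988


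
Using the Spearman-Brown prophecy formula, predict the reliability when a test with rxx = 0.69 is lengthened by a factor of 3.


r_new = (n * rxx) / (1 + (n-1) * rxx)
r_new = (3 * 0.69) / (1 + 2 * 0.69)
r_new = 2.07 / 2.38
r_new = 0.8697

0.8697


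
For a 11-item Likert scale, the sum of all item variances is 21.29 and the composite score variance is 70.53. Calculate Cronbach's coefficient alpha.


alpha = (k/(k-1)) * (1 - sum(si^2)/s_total^2)
= (11/10) * (1 - 21.29/70.53)
alpha = 0.768

0.768


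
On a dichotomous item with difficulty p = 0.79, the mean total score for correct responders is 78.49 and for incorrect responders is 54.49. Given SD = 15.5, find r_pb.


q = 1 - p = 0.21
rpb = ((M1 - M0) / SD) * sqrt(p * q)
rpb = ((78.49 - 54.49) / 15.5) * sqrt(0.79 * 0.21)
rpb = 0.6307

0.6307


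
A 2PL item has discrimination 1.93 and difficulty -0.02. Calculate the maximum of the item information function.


For 2PL, max info at theta = b = -0.02
I_max = a^2 / 4 = 1.93^2 / 4
= 3.7249 / 4
I_max = 0.9312

0.9312


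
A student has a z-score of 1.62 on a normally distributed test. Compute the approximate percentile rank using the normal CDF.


CDF(z) = 0.5 * (1 + erf(z/sqrt(2)))
erf(1.1455) = 0.8948
CDF = 0.9474
Percentile rank = 0.9474 * 100 = 94.74

94.74


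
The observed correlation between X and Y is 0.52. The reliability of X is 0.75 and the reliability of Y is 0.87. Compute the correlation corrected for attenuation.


r_corrected = rxy / sqrt(rxx * ryy)
= 0.52 / sqrt(0.75 * 0.87)
= 0.52 / sqrt(0.6525)
= 0.52 / 0.807775
r_corrected = 0.6437

0.6437


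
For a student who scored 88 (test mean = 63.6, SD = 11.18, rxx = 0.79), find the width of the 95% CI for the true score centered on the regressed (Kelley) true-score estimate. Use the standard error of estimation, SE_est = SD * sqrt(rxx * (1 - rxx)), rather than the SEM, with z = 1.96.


True score estimate = 0.79*88 + 0.21*63.6 = 82.876
SE_est = SD * sqrt(rxx * (1 - rxx)) = 11.18 * sqrt(0.79 * 0.21) = 11.18 * sqrt(0.1659) = 4.553706
CI = T_est +/- z * SE_est, so width = 2 * z * SE_est = 2 * 1.96 * 4.553706
Width = 17.8505

17.8505


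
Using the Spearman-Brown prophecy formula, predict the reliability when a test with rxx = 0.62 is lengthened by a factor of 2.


r_new = (n * rxx) / (1 + (n-1) * rxx)
r_new = (2 * 0.62) / (1 + 1 * 0.62)
r_new = 1.24 / 1.62
r_new = 0.7654

0.7654


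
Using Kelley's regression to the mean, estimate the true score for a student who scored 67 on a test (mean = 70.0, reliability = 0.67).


T_est = rxx * X + (1 - rxx) * mean
T_est = 0.67 * 67 + 0.33 * 70.0
T_est = 44.89 + 23.1
T_est = 67.99

67.99


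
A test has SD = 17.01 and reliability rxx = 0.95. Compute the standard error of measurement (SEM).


SEM = SD * sqrt(1 - rxx)
SEM = 17.01 * sqrt(1 - 0.95)
SEM = 17.01 * sqrt(0.05) = 17.01 * 0.223607
SEM = 3.8036

3.8036


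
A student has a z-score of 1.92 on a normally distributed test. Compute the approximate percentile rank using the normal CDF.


CDF(z) = 0.5 * (1 + erf(z/sqrt(2)))
erf(1.3576) = 0.9451
CDF = 0.9726
Percentile rank = 0.9726 * 100 = 97.26

97.26


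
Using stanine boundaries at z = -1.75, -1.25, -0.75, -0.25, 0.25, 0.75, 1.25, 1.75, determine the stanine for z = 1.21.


Stanine boundaries: [-1.75, -1.25, -0.75, -0.25, 0.25, 0.75, 1.25, 1.75]
z = 1.21
Check each boundary:
  z >= -1.75 -> could be stanine 2
  z >= -1.25 -> could be stanine 3
  z >= -0.75 -> could be stanine 4
  z >= -0.25 -> could be stanine 5
  z >= 0.25 -> could be stanine 6
  z >= 0.75 -> could be stanine 7
  z < 1.25
  z < 1.75
Highest qualifying boundary gives stanine = 7

7


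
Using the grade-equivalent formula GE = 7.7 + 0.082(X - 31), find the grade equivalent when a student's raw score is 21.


raw - median = 21 - 31 = -10
slope * diff = 0.082 * -10 = -0.82
GE = 7.7 + -0.82
GE = 6.88

6.88


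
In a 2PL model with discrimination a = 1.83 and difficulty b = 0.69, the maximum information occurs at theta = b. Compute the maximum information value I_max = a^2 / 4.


For 2PL, max info at theta = b = 0.69
I_max = a^2 / 4 = 1.83^2 / 4
= 3.3489 / 4
I_max = 0.8372

0.8372


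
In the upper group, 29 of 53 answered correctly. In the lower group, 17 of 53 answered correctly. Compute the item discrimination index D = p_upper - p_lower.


p_upper = 29/53 = 0.5472
p_lower = 17/53 = 0.3208
D = 0.5472 - 0.3208 = 0.2264

0.2264


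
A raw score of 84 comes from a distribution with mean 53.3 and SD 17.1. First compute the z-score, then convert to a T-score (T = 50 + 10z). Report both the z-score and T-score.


z = (X - mean) / SD = (84 - 53.3) / 17.1
z = 30.7 / 17.1
z = 1.7953
T-score = T = 50 + 10z
Carry z at full precision (z = 30.7 / 17.1) into the conversion:
T-score = 50 + 10 * (30.7 / 17.1) = 50 + 307 / 17.1
T-score = 50 + 17.9532
T-score = 67.9532

67.9532


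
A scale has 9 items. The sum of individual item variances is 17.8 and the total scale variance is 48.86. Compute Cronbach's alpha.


alpha = (k/(k-1)) * (1 - sum(si^2)/s_total^2)
= (9/8) * (1 - 17.8/48.86)
alpha = 0.7152

0.7152


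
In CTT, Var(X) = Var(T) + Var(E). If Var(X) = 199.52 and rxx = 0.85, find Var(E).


var_true = rxx * var_obs = 0.85 * 199.52 = 169.592
var_error = var_obs - var_true
var_error = 199.52 - 169.592
var_error = 29.928

29.928


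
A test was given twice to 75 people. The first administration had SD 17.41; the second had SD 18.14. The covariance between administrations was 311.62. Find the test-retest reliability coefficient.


r = cov(X,Y) / (SD_X * SD_Y)
r = 311.62 / (17.41 * 18.14)
r = 311.62 / 315.8174
r = 0.9867

0.9867


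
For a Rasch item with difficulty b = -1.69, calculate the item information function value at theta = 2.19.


P = 1/(1+exp(-(2.19--1.69))) = 0.9798
I = P*(1-P) = 0.9798 * 0.0202
I = 0.0198

0.0198


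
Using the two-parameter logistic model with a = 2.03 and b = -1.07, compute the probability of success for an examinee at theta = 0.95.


a*(theta - b) = 2.03 * (0.95 - -1.07) = 4.1006
exp(-4.1006) = 0.0166
P = 1 / (1 + 0.0166)
P = 0.9837

0.9837


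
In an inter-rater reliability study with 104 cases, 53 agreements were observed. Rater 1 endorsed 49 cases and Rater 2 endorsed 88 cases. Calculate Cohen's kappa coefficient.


P_o = 53/104 = 0.509615
P_e = (49*88 + 55*16) / 10816 = 0.48003
kappa = (P_o - P_e) / (1 - P_e)
kappa = (0.509615 - 0.48003) / (1 - 0.48003)
kappa = 0.0569

0.0569


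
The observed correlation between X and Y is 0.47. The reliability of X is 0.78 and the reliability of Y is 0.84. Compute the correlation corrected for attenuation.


r_corrected = rxy / sqrt(rxx * ryy)
= 0.47 / sqrt(0.78 * 0.84)
= 0.47 / sqrt(0.6552)
= 0.47 / 0.809444
r_corrected = 0.5806

0.5806


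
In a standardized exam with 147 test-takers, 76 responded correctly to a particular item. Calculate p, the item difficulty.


Item difficulty p = number correct / total examinees
p = 76 / 147
p = 0.517

0.517


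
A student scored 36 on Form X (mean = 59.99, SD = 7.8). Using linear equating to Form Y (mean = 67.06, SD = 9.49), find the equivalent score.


slope = SD_Y / SD_X = 9.49 / 7.8 ~ 1.2167
intercept = mean_Y - slope * mean_X = 67.06 - (9.49 / 7.8) * 59.99 ~ -5.9278
Y = slope * X + intercept. To avoid rounding drift from the rounded slope/intercept, evaluate the equivalent form Y = mean_Y + SD_Y * (X - mean_X) / SD_X at full precision:
Y = 67.06 + 9.49 * (36 - 59.99) / 7.8
Y = 67.06 - 9.49 * 23.99 / 7.8
Y = 67.06 - 227.6651 / 7.8
Y = 67.06 - 29.1878
Y = 37.8722

37.8722


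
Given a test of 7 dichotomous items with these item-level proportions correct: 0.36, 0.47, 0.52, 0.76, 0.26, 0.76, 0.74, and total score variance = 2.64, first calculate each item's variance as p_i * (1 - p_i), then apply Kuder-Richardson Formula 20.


For each item, compute p_i * q_i:
  Item 1: 0.36 * 0.64 = 0.2304
  Item 2: 0.47 * 0.53 = 0.2491
  Item 3: 0.52 * 0.48 = 0.2496
  Item 4: 0.76 * 0.24 = 0.1824
  Item 5: 0.26 * 0.74 = 0.1924
  Item 6: 0.76 * 0.24 = 0.1824
  Item 7: 0.74 * 0.26 = 0.1924
Sum(p_i * q_i) = 0.2304 + 0.2491 + 0.2496 + 0.1824 + 0.1924 + 0.1824 + 0.1924 = 1.4787
KR-20 = (k/(k-1)) * (1 - Sum(p_i*q_i) / Var_total)
= (7/6) * (1 - 1.4787/2.64)
= 1.1667 * 0.4399
KR-20 = 0.5132

0.5132


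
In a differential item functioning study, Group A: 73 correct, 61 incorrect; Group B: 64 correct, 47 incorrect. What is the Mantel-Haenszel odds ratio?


Odds_A = 73/61 = 1.1967
Odds_B = 64/47 = 1.3617
OR = Odds_A / Odds_B = 1.1967 / 1.3617
Exactly, OR = (73 * 47) / (61 * 64) = 3431 / 3904
OR = 0.8788

0.8788


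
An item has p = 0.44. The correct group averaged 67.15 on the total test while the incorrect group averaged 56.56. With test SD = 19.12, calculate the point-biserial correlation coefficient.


q = 1 - p = 0.56
rpb = ((M1 - M0) / SD) * sqrt(p * q)
rpb = ((67.15 - 56.56) / 19.12) * sqrt(0.44 * 0.56)
rpb = 0.2749

0.2749


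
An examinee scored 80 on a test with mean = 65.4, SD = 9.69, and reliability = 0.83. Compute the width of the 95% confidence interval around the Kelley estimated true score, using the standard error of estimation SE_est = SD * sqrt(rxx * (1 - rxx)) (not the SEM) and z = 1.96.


True score estimate = 0.83*80 + 0.17*65.4 = 77.518
SE_est = SD * sqrt(rxx * (1 - rxx)) = 9.69 * sqrt(0.83 * 0.17) = 9.69 * sqrt(0.1411) = 3.639882
CI = T_est +/- z * SE_est, so width = 2 * z * SE_est = 2 * 1.96 * 3.639882
Width = 14.2683

14.2683


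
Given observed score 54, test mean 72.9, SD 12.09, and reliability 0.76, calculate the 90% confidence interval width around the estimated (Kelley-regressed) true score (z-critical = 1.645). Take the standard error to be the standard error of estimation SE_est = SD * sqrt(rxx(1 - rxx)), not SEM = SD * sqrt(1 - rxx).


True score estimate = 0.76*54 + 0.24*72.9 = 58.536
SE_est = SD * sqrt(rxx * (1 - rxx)) = 12.09 * sqrt(0.76 * 0.24) = 12.09 * sqrt(0.1824) = 5.163435
CI = T_est +/- z * SE_est, so width = 2 * z * SE_est = 2 * 1.645 * 5.163435
Width = 16.9877

16.9877


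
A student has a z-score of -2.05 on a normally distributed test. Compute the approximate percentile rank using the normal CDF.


CDF(z) = 0.5 * (1 + erf(z/sqrt(2)))
erf(-1.4496) = -0.9596
CDF = 0.0202
Percentile rank = 0.0202 * 100 = 2.02

2.02


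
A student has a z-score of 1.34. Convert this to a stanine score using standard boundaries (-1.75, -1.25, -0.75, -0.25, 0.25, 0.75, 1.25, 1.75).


Stanine boundaries: [-1.75, -1.25, -0.75, -0.25, 0.25, 0.75, 1.25, 1.75]
z = 1.34
Check each boundary:
  z >= -1.75 -> could be stanine 2
  z >= -1.25 -> could be stanine 3
  z >= -0.75 -> could be stanine 4
  z >= -0.25 -> could be stanine 5
  z >= 0.25 -> could be stanine 6
  z >= 0.75 -> could be stanine 7
  z >= 1.25 -> could be stanine 8
  z < 1.75
Highest qualifying boundary gives stanine = 8

8


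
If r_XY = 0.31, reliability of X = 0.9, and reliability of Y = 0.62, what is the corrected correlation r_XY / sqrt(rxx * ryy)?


r_corrected = rxy / sqrt(rxx * ryy)
= 0.31 / sqrt(0.9 * 0.62)
= 0.31 / sqrt(0.558)
= 0.31 / 0.746994
r_corrected = 0.415

0.415


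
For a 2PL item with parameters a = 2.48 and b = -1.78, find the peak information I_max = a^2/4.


For 2PL, max info at theta = b = -1.78
I_max = a^2 / 4 = 2.48^2 / 4
= 6.1504 / 4
I_max = 1.5376

1.5376


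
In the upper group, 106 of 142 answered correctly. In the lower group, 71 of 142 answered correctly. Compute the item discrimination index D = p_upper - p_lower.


p_upper = 106/142 = 0.7465
p_lower = 71/142 = 0.5
D = 0.7465 - 0.5 = 0.2465

0.2465


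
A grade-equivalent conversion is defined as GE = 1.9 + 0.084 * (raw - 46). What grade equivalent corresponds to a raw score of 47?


raw - median = 47 - 46 = 1
slope * diff = 0.084 * 1 = 0.084
GE = 1.9 + 0.084
GE = 1.984

1.984


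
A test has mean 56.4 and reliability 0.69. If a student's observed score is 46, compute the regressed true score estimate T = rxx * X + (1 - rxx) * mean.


T_est = rxx * X + (1 - rxx) * mean
T_est = 0.69 * 46 + 0.31 * 56.4
T_est = 31.74 + 17.484
T_est = 49.224

49.224


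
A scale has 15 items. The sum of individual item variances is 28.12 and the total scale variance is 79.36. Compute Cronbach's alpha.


alpha = (k/(k-1)) * (1 - sum(si^2)/s_total^2)
= (15/14) * (1 - 28.12/79.36)
alpha = 0.6918

0.6918


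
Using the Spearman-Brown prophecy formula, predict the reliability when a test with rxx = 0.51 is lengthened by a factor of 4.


r_new = (n * rxx) / (1 + (n-1) * rxx)
r_new = (4 * 0.51) / (1 + 3 * 0.51)
r_new = 2.04 / 2.53
r_new = 0.8063

0.8063


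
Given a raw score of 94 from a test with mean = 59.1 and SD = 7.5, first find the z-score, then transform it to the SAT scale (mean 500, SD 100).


z = (X - mean) / SD = (94 - 59.1) / 7.5
z = 34.9 / 7.5
z = 4.6533
SAT-scale = SAT = 500 + 100z
Carry z at full precision (z = 34.9 / 7.5) into the conversion:
SAT-scale = 500 + 100 * (34.9 / 7.5) = 500 + 3490 / 7.5
SAT-scale = 500 + 465.3333
SAT-scale = 965.3333

965.3333


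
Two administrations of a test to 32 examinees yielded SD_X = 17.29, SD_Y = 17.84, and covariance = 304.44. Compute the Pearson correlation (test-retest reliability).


r = cov(X,Y) / (SD_X * SD_Y)
r = 304.44 / (17.29 * 17.84)
r = 304.44 / 308.4536
r = 0.987

0.987


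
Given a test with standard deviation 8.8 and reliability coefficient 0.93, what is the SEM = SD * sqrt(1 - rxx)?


SEM = SD * sqrt(1 - rxx)
SEM = 8.8 * sqrt(1 - 0.93)
SEM = 8.8 * sqrt(0.07) = 8.8 * 0.264575
SEM = 2.3283

2.3283


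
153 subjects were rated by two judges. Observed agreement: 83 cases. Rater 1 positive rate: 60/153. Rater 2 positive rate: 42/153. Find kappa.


P_o = 83/153 = 0.542484
P_e = (60*42 + 93*111) / 23409 = 0.548635
kappa = (P_o - P_e) / (1 - P_e)
kappa = (0.542484 - 0.548635) / (1 - 0.548635)
kappa = -0.0136

-0.0136


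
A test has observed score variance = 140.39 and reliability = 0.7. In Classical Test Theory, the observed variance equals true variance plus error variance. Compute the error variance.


var_true = rxx * var_obs = 0.7 * 140.39 = 98.273
var_error = var_obs - var_true
var_error = 140.39 - 98.273
var_error = 42.117

42.117


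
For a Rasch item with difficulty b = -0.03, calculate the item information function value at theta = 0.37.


P = 1/(1+exp(-(0.37--0.03))) = 0.5987
I = P*(1-P) = 0.5987 * 0.4013
I = 0.2403

0.2403


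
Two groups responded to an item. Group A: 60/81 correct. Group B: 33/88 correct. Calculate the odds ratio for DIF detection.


Odds_A = 60/21 = 2.8571
Odds_B = 33/55 = 0.6
OR = Odds_A / Odds_B = 2.8571 / 0.6
Exactly, OR = (60 * 55) / (21 * 33) = 3300 / 693
OR = 4.7619

4.7619


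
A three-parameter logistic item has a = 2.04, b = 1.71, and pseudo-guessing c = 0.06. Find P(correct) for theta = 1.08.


logit = 2.04*(1.08 - 1.71) = -1.2852
P* = 1/(1 + exp(--1.2852)) = 0.2167
P = 0.06 + (1 - 0.06) * 0.2167
P = 0.2637

0.2637


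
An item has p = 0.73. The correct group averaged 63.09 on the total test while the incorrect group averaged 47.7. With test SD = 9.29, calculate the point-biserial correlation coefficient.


q = 1 - p = 0.27
rpb = ((M1 - M0) / SD) * sqrt(p * q)
rpb = ((63.09 - 47.7) / 9.29) * sqrt(0.73 * 0.27)
rpb = 0.7355

0.7355


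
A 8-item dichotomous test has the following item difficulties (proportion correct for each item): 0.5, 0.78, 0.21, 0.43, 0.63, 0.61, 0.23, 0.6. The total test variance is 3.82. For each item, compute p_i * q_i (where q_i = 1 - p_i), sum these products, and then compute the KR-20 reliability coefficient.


For each item, compute p_i * q_i:
  Item 1: 0.5 * 0.5 = 0.25
  Item 2: 0.78 * 0.22 = 0.1716
  Item 3: 0.21 * 0.79 = 0.1659
  Item 4: 0.43 * 0.57 = 0.2451
  Item 5: 0.63 * 0.37 = 0.2331
  Item 6: 0.61 * 0.39 = 0.2379
  Item 7: 0.23 * 0.77 = 0.1771
  Item 8: 0.6 * 0.4 = 0.24
Sum(p_i * q_i) = 0.25 + 0.1716 + 0.1659 + 0.2451 + 0.2331 + 0.2379 + 0.1771 + 0.24 = 1.7207
KR-20 = (k/(k-1)) * (1 - Sum(p_i*q_i) / Var_total)
= (8/7) * (1 - 1.7207/3.82)
= 1.1429 * 0.5496
KR-20 = 0.6281

0.6281


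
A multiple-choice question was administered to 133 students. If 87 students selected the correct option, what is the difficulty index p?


Item difficulty p = number correct / total examinees
p = 87 / 133
p = 0.6541

0.6541


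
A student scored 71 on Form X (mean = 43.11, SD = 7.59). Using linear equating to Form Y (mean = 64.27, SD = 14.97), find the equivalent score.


slope = SD_Y / SD_X = 14.97 / 7.59 ~ 1.9723
intercept = mean_Y - slope * mean_X = 64.27 - (14.97 / 7.59) * 43.11 ~ -20.7572
Y = slope * X + intercept. To avoid rounding drift from the rounded slope/intercept, evaluate the equivalent form Y = mean_Y + SD_Y * (X - mean_X) / SD_X at full precision:
Y = 64.27 + 14.97 * (71 - 43.11) / 7.59
Y = 64.27 + 14.97 * 27.89 / 7.59
Y = 64.27 + 417.5133 / 7.59
Y = 64.27 + 55.0083
Y = 119.2783

119.2783


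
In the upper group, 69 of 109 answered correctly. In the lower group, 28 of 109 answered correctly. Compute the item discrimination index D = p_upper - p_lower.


p_upper = 69/109 = 0.633
p_lower = 28/109 = 0.2569
D = 0.633 - 0.2569 = 0.3761

0.3761


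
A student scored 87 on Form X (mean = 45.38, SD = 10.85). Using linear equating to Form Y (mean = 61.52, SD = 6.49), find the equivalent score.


slope = SD_Y / SD_X = 6.49 / 10.85 ~ 0.5982
intercept = mean_Y - slope * mean_X = 61.52 - (6.49 / 10.85) * 45.38 ~ 34.3756
Y = slope * X + intercept. To avoid rounding drift from the rounded slope/intercept, evaluate the equivalent form Y = mean_Y + SD_Y * (X - mean_X) / SD_X at full precision:
Y = 61.52 + 6.49 * (87 - 45.38) / 10.85
Y = 61.52 + 6.49 * 41.62 / 10.85
Y = 61.52 + 270.1138 / 10.85
Y = 61.52 + 24.8953
Y = 86.4153

86.4153


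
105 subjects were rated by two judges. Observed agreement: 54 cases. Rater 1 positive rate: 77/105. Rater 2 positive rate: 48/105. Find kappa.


P_o = 54/105 = 0.514286
P_e = (77*48 + 28*57) / 11025 = 0.48
kappa = (P_o - P_e) / (1 - P_e)
kappa = (0.514286 - 0.48) / (1 - 0.48)
kappa = 0.0659

0.0659


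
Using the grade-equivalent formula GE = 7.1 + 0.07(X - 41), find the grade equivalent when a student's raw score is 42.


raw - median = 42 - 41 = 1
slope * diff = 0.07 * 1 = 0.07
GE = 7.1 + 0.07
GE = 7.17

7.17


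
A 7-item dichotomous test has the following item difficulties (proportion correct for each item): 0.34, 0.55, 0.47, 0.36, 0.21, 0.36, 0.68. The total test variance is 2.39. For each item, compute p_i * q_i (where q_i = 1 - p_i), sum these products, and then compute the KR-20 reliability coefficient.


For each item, compute p_i * q_i:
  Item 1: 0.34 * 0.66 = 0.2244
  Item 2: 0.55 * 0.45 = 0.2475
  Item 3: 0.47 * 0.53 = 0.2491
  Item 4: 0.36 * 0.64 = 0.2304
  Item 5: 0.21 * 0.79 = 0.1659
  Item 6: 0.36 * 0.64 = 0.2304
  Item 7: 0.68 * 0.32 = 0.2176
Sum(p_i * q_i) = 0.2244 + 0.2475 + 0.2491 + 0.2304 + 0.1659 + 0.2304 + 0.2176 = 1.5653
KR-20 = (k/(k-1)) * (1 - Sum(p_i*q_i) / Var_total)
= (7/6) * (1 - 1.5653/2.39)
= 1.1667 * 0.3451
KR-20 = 0.4026

0.4026


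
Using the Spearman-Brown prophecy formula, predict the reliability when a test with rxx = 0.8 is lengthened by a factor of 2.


r_new = (n * rxx) / (1 + (n-1) * rxx)
r_new = (2 * 0.8) / (1 + 1 * 0.8)
r_new = 1.6 / 1.8
r_new = 0.8889

0.8889


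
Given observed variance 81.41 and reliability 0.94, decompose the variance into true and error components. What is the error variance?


var_true = rxx * var_obs = 0.94 * 81.41 = 76.5254
var_error = var_obs - var_true
var_error = 81.41 - 76.5254
var_error = 4.8846

4.8846


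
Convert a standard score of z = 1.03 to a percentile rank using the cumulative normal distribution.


CDF(z) = 0.5 * (1 + erf(z/sqrt(2)))
erf(0.7283) = 0.697
CDF = 0.8485
Percentile rank = 0.8485 * 100 = 84.85

84.85


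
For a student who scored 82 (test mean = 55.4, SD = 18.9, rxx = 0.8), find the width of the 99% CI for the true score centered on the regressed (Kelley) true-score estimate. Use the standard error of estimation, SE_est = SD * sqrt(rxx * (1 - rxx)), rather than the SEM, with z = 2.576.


True score estimate = 0.8*82 + 0.2*55.4 = 76.68
SE_est = SD * sqrt(rxx * (1 - rxx)) = 18.9 * sqrt(0.8 * 0.2) = 18.9 * sqrt(0.16) = 7.56
CI = T_est +/- z * SE_est, so width = 2 * z * SE_est = 2 * 2.576 * 7.56
Width = 38.9491

38.9491


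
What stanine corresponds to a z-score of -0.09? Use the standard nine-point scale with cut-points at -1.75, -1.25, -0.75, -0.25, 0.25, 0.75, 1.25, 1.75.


Stanine boundaries: [-1.75, -1.25, -0.75, -0.25, 0.25, 0.75, 1.25, 1.75]
z = -0.09
Check each boundary:
  z >= -1.75 -> could be stanine 2
  z >= -1.25 -> could be stanine 3
  z >= -0.75 -> could be stanine 4
  z >= -0.25 -> could be stanine 5
  z < 0.25
  z < 0.75
  z < 1.25
  z < 1.75
Highest qualifying boundary gives stanine = 5

5


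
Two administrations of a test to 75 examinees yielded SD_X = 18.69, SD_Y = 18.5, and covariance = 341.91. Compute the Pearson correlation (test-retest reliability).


r = cov(X,Y) / (SD_X * SD_Y)
r = 341.91 / (18.69 * 18.5)
r = 341.91 / 345.765
r = 0.9889

0.9889


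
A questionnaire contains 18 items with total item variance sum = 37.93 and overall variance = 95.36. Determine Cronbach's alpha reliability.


alpha = (k/(k-1)) * (1 - sum(si^2)/s_total^2)
= (18/17) * (1 - 37.93/95.36)
alpha = 0.6377

0.6377


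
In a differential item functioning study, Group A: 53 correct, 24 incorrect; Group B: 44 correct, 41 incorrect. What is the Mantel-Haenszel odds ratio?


Odds_A = 53/24 = 2.2083
Odds_B = 44/41 = 1.0732
OR = Odds_A / Odds_B = 2.2083 / 1.0732
Exactly, OR = (53 * 41) / (24 * 44) = 2173 / 1056
OR = 2.0578

2.0578


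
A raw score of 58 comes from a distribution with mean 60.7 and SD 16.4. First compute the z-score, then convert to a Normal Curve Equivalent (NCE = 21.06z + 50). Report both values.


z = (X - mean) / SD = (58 - 60.7) / 16.4
z = -2.7 / 16.4
z = -0.1646
NCE = NCE = 21.06z + 50
Carry z at full precision (z = -2.7 / 16.4) into the conversion:
NCE = 21.06 * (-2.7 / 16.4) + 50 = -56.862 / 16.4 + 50
NCE = -3.4672 + 50
NCE = 46.5328

46.5328


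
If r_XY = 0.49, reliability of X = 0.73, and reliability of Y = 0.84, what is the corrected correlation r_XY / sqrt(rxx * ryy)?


r_corrected = rxy / sqrt(rxx * ryy)
= 0.49 / sqrt(0.73 * 0.84)
= 0.49 / sqrt(0.6132)
= 0.49 / 0.783071
r_corrected = 0.6257

0.6257


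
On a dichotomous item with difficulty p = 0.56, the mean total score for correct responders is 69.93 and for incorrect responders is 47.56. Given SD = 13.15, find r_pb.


q = 1 - p = 0.44
rpb = ((M1 - M0) / SD) * sqrt(p * q)
rpb = ((69.93 - 47.56) / 13.15) * sqrt(0.56 * 0.44)
rpb = 0.8444

0.8444


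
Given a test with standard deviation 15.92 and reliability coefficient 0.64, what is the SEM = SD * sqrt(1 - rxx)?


SEM = SD * sqrt(1 - rxx)
SEM = 15.92 * sqrt(1 - 0.64)
SEM = 15.92 * sqrt(0.36) = 15.92 * 0.6
SEM = 9.552

9.552


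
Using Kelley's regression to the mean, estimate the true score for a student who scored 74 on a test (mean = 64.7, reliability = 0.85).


T_est = rxx * X + (1 - rxx) * mean
T_est = 0.85 * 74 + 0.15 * 64.7
T_est = 62.9 + 9.705
T_est = 72.605

72.605


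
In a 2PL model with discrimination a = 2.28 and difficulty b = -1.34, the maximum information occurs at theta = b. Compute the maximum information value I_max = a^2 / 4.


For 2PL, max info at theta = b = -1.34
I_max = a^2 / 4 = 2.28^2 / 4
= 5.1984 / 4
I_max = 1.2996

1.2996


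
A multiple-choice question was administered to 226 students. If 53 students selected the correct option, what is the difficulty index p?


Item difficulty p = number correct / total examinees
p = 53 / 226
p = 0.2345

0.2345


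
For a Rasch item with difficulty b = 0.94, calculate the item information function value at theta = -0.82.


P = 1/(1+exp(-(-0.82-0.94))) = 0.1468
I = P*(1-P) = 0.1468 * 0.8532
I = 0.1252

0.1252


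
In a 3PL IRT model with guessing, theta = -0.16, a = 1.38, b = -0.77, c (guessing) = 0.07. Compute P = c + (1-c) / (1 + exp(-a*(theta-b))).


logit = 1.38*(-0.16 - -0.77) = 0.8418
P* = 1/(1 + exp(-0.8418)) = 0.6988
P = 0.07 + (1 - 0.07) * 0.6988
P = 0.7199

0.7199


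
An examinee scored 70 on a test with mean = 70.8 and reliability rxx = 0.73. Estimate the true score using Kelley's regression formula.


T_est = rxx * X + (1 - rxx) * mean
T_est = 0.73 * 70 + 0.27 * 70.8
T_est = 51.1 + 19.116
T_est = 70.216

70.216


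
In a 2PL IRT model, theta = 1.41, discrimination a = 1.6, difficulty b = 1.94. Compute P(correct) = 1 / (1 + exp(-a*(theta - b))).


a*(theta - b) = 1.6 * (1.41 - 1.94) = -0.848
exp(--0.848) = 2.335
P = 1 / (1 + 2.335)
P = 0.2999

0.2999


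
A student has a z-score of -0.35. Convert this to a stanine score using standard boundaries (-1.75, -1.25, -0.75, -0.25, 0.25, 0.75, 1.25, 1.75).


Stanine boundaries: [-1.75, -1.25, -0.75, -0.25, 0.25, 0.75, 1.25, 1.75]
z = -0.35
Check each boundary:
  z >= -1.75 -> could be stanine 2
  z >= -1.25 -> could be stanine 3
  z >= -0.75 -> could be stanine 4
  z < -0.25
  z < 0.25
  z < 0.75
  z < 1.25
  z < 1.75
Highest qualifying boundary gives stanine = 4

4


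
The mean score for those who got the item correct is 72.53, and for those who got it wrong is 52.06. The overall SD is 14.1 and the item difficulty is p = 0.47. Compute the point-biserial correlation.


q = 1 - p = 0.53
rpb = ((M1 - M0) / SD) * sqrt(p * q)
rpb = ((72.53 - 52.06) / 14.1) * sqrt(0.47 * 0.53)
rpb = 0.7246

0.7246


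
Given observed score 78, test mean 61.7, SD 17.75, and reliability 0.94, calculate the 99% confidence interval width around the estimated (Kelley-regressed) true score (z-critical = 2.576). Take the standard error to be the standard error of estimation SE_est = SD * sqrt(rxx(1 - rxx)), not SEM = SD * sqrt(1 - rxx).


True score estimate = 0.94*78 + 0.06*61.7 = 77.022
SE_est = SD * sqrt(rxx * (1 - rxx)) = 17.75 * sqrt(0.94 * 0.06) = 17.75 * sqrt(0.0564) = 4.215391
CI = T_est +/- z * SE_est, so width = 2 * z * SE_est = 2 * 2.576 * 4.215391
Width = 21.7177

21.7177


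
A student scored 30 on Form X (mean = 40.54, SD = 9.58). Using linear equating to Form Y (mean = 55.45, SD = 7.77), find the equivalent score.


slope = SD_Y / SD_X = 7.77 / 9.58 ~ 0.8111
intercept = mean_Y - slope * mean_X = 55.45 - (7.77 / 9.58) * 40.54 ~ 22.5694
Y = slope * X + intercept. To avoid rounding drift from the rounded slope/intercept, evaluate the equivalent form Y = mean_Y + SD_Y * (X - mean_X) / SD_X at full precision:
Y = 55.45 + 7.77 * (30 - 40.54) / 9.58
Y = 55.45 - 7.77 * 10.54 / 9.58
Y = 55.45 - 81.8958 / 9.58
Y = 55.45 - 8.5486
Y = 46.9014

46.9014


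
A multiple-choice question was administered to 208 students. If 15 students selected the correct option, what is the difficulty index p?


Item difficulty p = number correct / total examinees
p = 15 / 208
p = 0.0721

0.0721


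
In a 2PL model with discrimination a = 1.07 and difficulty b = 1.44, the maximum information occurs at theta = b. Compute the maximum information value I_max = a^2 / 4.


For 2PL, max info at theta = b = 1.44
I_max = a^2 / 4 = 1.07^2 / 4
= 1.1449 / 4
I_max = 0.2862

0.2862


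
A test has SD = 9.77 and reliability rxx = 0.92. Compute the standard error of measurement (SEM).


SEM = SD * sqrt(1 - rxx)
SEM = 9.77 * sqrt(1 - 0.92)
SEM = 9.77 * sqrt(0.08) = 9.77 * 0.282843
SEM = 2.7634

2.7634


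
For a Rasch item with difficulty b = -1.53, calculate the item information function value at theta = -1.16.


P = 1/(1+exp(-(-1.16--1.53))) = 0.5915
I = P*(1-P) = 0.5915 * 0.4085
I = 0.2416

0.2416


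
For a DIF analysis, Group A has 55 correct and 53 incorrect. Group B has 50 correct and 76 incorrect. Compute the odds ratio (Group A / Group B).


Odds_A = 55/53 = 1.0377
Odds_B = 50/76 = 0.6579
OR = Odds_A / Odds_B = 1.0377 / 0.6579
Exactly, OR = (55 * 76) / (53 * 50) = 4180 / 2650
OR = 1.5774

1.5774
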